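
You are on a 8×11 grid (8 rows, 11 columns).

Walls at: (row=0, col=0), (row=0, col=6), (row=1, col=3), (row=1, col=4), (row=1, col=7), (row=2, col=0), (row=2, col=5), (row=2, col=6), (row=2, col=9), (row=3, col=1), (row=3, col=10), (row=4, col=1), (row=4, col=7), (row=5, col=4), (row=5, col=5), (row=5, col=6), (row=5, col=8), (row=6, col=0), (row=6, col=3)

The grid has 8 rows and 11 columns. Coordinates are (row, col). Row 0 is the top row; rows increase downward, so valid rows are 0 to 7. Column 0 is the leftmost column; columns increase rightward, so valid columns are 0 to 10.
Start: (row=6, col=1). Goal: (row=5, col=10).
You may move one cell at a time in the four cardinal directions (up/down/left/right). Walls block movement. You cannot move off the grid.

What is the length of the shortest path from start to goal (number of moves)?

Answer: Shortest path length: 12

Derivation:
BFS from (row=6, col=1) until reaching (row=5, col=10):
  Distance 0: (row=6, col=1)
  Distance 1: (row=5, col=1), (row=6, col=2), (row=7, col=1)
  Distance 2: (row=5, col=0), (row=5, col=2), (row=7, col=0), (row=7, col=2)
  Distance 3: (row=4, col=0), (row=4, col=2), (row=5, col=3), (row=7, col=3)
  Distance 4: (row=3, col=0), (row=3, col=2), (row=4, col=3), (row=7, col=4)
  Distance 5: (row=2, col=2), (row=3, col=3), (row=4, col=4), (row=6, col=4), (row=7, col=5)
  Distance 6: (row=1, col=2), (row=2, col=1), (row=2, col=3), (row=3, col=4), (row=4, col=5), (row=6, col=5), (row=7, col=6)
  Distance 7: (row=0, col=2), (row=1, col=1), (row=2, col=4), (row=3, col=5), (row=4, col=6), (row=6, col=6), (row=7, col=7)
  Distance 8: (row=0, col=1), (row=0, col=3), (row=1, col=0), (row=3, col=6), (row=6, col=7), (row=7, col=8)
  Distance 9: (row=0, col=4), (row=3, col=7), (row=5, col=7), (row=6, col=8), (row=7, col=9)
  Distance 10: (row=0, col=5), (row=2, col=7), (row=3, col=8), (row=6, col=9), (row=7, col=10)
  Distance 11: (row=1, col=5), (row=2, col=8), (row=3, col=9), (row=4, col=8), (row=5, col=9), (row=6, col=10)
  Distance 12: (row=1, col=6), (row=1, col=8), (row=4, col=9), (row=5, col=10)  <- goal reached here
One shortest path (12 moves): (row=6, col=1) -> (row=6, col=2) -> (row=7, col=2) -> (row=7, col=3) -> (row=7, col=4) -> (row=7, col=5) -> (row=7, col=6) -> (row=7, col=7) -> (row=7, col=8) -> (row=7, col=9) -> (row=7, col=10) -> (row=6, col=10) -> (row=5, col=10)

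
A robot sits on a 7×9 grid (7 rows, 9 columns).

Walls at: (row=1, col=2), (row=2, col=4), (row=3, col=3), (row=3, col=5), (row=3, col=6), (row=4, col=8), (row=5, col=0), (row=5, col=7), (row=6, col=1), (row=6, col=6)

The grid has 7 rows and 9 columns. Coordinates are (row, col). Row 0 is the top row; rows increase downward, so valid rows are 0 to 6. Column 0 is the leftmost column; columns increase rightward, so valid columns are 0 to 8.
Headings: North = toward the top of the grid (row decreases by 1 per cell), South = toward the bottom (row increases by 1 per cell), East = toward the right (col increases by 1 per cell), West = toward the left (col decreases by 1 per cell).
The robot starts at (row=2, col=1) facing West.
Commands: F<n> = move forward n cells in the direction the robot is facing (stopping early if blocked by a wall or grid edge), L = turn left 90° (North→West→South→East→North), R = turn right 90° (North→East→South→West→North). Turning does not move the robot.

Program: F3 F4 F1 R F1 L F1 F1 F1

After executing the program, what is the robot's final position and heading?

Start: (row=2, col=1), facing West
  F3: move forward 1/3 (blocked), now at (row=2, col=0)
  F4: move forward 0/4 (blocked), now at (row=2, col=0)
  F1: move forward 0/1 (blocked), now at (row=2, col=0)
  R: turn right, now facing North
  F1: move forward 1, now at (row=1, col=0)
  L: turn left, now facing West
  [×3]F1: move forward 0/1 (blocked), now at (row=1, col=0)
Final: (row=1, col=0), facing West

Answer: Final position: (row=1, col=0), facing West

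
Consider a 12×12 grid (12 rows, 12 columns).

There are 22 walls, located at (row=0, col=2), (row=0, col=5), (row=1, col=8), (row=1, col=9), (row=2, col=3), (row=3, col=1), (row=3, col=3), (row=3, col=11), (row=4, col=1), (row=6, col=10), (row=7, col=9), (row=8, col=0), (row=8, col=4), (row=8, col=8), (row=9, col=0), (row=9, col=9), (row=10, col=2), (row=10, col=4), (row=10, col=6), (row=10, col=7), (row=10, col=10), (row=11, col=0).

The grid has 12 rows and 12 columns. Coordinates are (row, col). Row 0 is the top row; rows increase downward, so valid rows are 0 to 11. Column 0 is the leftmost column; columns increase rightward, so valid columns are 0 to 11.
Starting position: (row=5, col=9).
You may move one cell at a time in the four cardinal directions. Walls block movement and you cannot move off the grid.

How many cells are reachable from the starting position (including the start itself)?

BFS flood-fill from (row=5, col=9):
  Distance 0: (row=5, col=9)
  Distance 1: (row=4, col=9), (row=5, col=8), (row=5, col=10), (row=6, col=9)
  Distance 2: (row=3, col=9), (row=4, col=8), (row=4, col=10), (row=5, col=7), (row=5, col=11), (row=6, col=8)
  Distance 3: (row=2, col=9), (row=3, col=8), (row=3, col=10), (row=4, col=7), (row=4, col=11), (row=5, col=6), (row=6, col=7), (row=6, col=11), (row=7, col=8)
  Distance 4: (row=2, col=8), (row=2, col=10), (row=3, col=7), (row=4, col=6), (row=5, col=5), (row=6, col=6), (row=7, col=7), (row=7, col=11)
  Distance 5: (row=1, col=10), (row=2, col=7), (row=2, col=11), (row=3, col=6), (row=4, col=5), (row=5, col=4), (row=6, col=5), (row=7, col=6), (row=7, col=10), (row=8, col=7), (row=8, col=11)
  Distance 6: (row=0, col=10), (row=1, col=7), (row=1, col=11), (row=2, col=6), (row=3, col=5), (row=4, col=4), (row=5, col=3), (row=6, col=4), (row=7, col=5), (row=8, col=6), (row=8, col=10), (row=9, col=7), (row=9, col=11)
  Distance 7: (row=0, col=7), (row=0, col=9), (row=0, col=11), (row=1, col=6), (row=2, col=5), (row=3, col=4), (row=4, col=3), (row=5, col=2), (row=6, col=3), (row=7, col=4), (row=8, col=5), (row=8, col=9), (row=9, col=6), (row=9, col=8), (row=9, col=10), (row=10, col=11)
  Distance 8: (row=0, col=6), (row=0, col=8), (row=1, col=5), (row=2, col=4), (row=4, col=2), (row=5, col=1), (row=6, col=2), (row=7, col=3), (row=9, col=5), (row=10, col=8), (row=11, col=11)
  Distance 9: (row=1, col=4), (row=3, col=2), (row=5, col=0), (row=6, col=1), (row=7, col=2), (row=8, col=3), (row=9, col=4), (row=10, col=5), (row=10, col=9), (row=11, col=8), (row=11, col=10)
  Distance 10: (row=0, col=4), (row=1, col=3), (row=2, col=2), (row=4, col=0), (row=6, col=0), (row=7, col=1), (row=8, col=2), (row=9, col=3), (row=11, col=5), (row=11, col=7), (row=11, col=9)
  Distance 11: (row=0, col=3), (row=1, col=2), (row=2, col=1), (row=3, col=0), (row=7, col=0), (row=8, col=1), (row=9, col=2), (row=10, col=3), (row=11, col=4), (row=11, col=6)
  Distance 12: (row=1, col=1), (row=2, col=0), (row=9, col=1), (row=11, col=3)
  Distance 13: (row=0, col=1), (row=1, col=0), (row=10, col=1), (row=11, col=2)
  Distance 14: (row=0, col=0), (row=10, col=0), (row=11, col=1)
Total reachable: 122 (grid has 122 open cells total)

Answer: Reachable cells: 122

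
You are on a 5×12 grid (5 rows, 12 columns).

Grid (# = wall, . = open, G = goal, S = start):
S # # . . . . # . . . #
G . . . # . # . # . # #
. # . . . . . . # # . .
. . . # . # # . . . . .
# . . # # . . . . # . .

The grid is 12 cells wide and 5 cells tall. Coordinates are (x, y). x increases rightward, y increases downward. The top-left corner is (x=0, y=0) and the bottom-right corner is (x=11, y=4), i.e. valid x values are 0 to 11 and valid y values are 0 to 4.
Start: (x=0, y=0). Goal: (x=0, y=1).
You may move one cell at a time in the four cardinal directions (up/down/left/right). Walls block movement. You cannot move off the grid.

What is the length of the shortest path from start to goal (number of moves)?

Answer: Shortest path length: 1

Derivation:
BFS from (x=0, y=0) until reaching (x=0, y=1):
  Distance 0: (x=0, y=0)
  Distance 1: (x=0, y=1)  <- goal reached here
One shortest path (1 moves): (x=0, y=0) -> (x=0, y=1)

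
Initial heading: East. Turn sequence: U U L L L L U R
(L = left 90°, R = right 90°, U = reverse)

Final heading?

Start: East
  U (U-turn (180°)) -> West
  U (U-turn (180°)) -> East
  L (left (90° counter-clockwise)) -> North
  L (left (90° counter-clockwise)) -> West
  L (left (90° counter-clockwise)) -> South
  L (left (90° counter-clockwise)) -> East
  U (U-turn (180°)) -> West
  R (right (90° clockwise)) -> North
Final: North

Answer: Final heading: North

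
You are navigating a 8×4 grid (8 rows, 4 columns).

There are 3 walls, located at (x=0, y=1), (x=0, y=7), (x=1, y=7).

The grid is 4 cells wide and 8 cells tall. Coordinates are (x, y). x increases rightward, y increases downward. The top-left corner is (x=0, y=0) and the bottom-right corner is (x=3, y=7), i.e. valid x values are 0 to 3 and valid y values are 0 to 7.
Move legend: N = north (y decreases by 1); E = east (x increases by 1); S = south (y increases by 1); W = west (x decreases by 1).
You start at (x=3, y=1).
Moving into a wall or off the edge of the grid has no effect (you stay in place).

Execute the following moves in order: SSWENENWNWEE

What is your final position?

Start: (x=3, y=1)
  S (south): (x=3, y=1) -> (x=3, y=2)
  S (south): (x=3, y=2) -> (x=3, y=3)
  W (west): (x=3, y=3) -> (x=2, y=3)
  E (east): (x=2, y=3) -> (x=3, y=3)
  N (north): (x=3, y=3) -> (x=3, y=2)
  E (east): blocked, stay at (x=3, y=2)
  N (north): (x=3, y=2) -> (x=3, y=1)
  W (west): (x=3, y=1) -> (x=2, y=1)
  N (north): (x=2, y=1) -> (x=2, y=0)
  W (west): (x=2, y=0) -> (x=1, y=0)
  E (east): (x=1, y=0) -> (x=2, y=0)
  E (east): (x=2, y=0) -> (x=3, y=0)
Final: (x=3, y=0)

Answer: Final position: (x=3, y=0)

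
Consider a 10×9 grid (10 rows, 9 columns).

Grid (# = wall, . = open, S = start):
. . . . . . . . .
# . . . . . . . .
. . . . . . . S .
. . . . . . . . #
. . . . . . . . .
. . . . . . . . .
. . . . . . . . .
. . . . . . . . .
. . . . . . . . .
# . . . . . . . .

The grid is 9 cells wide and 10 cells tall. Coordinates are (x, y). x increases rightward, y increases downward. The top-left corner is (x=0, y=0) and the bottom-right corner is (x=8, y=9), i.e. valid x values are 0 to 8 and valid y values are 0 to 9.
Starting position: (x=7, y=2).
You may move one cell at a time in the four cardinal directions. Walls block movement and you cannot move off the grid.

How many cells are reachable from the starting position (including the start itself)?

Answer: Reachable cells: 87

Derivation:
BFS flood-fill from (x=7, y=2):
  Distance 0: (x=7, y=2)
  Distance 1: (x=7, y=1), (x=6, y=2), (x=8, y=2), (x=7, y=3)
  Distance 2: (x=7, y=0), (x=6, y=1), (x=8, y=1), (x=5, y=2), (x=6, y=3), (x=7, y=4)
  Distance 3: (x=6, y=0), (x=8, y=0), (x=5, y=1), (x=4, y=2), (x=5, y=3), (x=6, y=4), (x=8, y=4), (x=7, y=5)
  Distance 4: (x=5, y=0), (x=4, y=1), (x=3, y=2), (x=4, y=3), (x=5, y=4), (x=6, y=5), (x=8, y=5), (x=7, y=6)
  Distance 5: (x=4, y=0), (x=3, y=1), (x=2, y=2), (x=3, y=3), (x=4, y=4), (x=5, y=5), (x=6, y=6), (x=8, y=6), (x=7, y=7)
  Distance 6: (x=3, y=0), (x=2, y=1), (x=1, y=2), (x=2, y=3), (x=3, y=4), (x=4, y=5), (x=5, y=6), (x=6, y=7), (x=8, y=7), (x=7, y=8)
  Distance 7: (x=2, y=0), (x=1, y=1), (x=0, y=2), (x=1, y=3), (x=2, y=4), (x=3, y=5), (x=4, y=6), (x=5, y=7), (x=6, y=8), (x=8, y=8), (x=7, y=9)
  Distance 8: (x=1, y=0), (x=0, y=3), (x=1, y=4), (x=2, y=5), (x=3, y=6), (x=4, y=7), (x=5, y=8), (x=6, y=9), (x=8, y=9)
  Distance 9: (x=0, y=0), (x=0, y=4), (x=1, y=5), (x=2, y=6), (x=3, y=7), (x=4, y=8), (x=5, y=9)
  Distance 10: (x=0, y=5), (x=1, y=6), (x=2, y=7), (x=3, y=8), (x=4, y=9)
  Distance 11: (x=0, y=6), (x=1, y=7), (x=2, y=8), (x=3, y=9)
  Distance 12: (x=0, y=7), (x=1, y=8), (x=2, y=9)
  Distance 13: (x=0, y=8), (x=1, y=9)
Total reachable: 87 (grid has 87 open cells total)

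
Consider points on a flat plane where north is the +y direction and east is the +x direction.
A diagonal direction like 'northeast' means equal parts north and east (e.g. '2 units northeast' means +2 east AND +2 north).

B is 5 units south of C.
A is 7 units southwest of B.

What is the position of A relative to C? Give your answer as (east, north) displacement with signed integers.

Place C at the origin (east=0, north=0).
  B is 5 units south of C: delta (east=+0, north=-5); B at (east=0, north=-5).
  A is 7 units southwest of B: delta (east=-7, north=-7); A at (east=-7, north=-12).
Therefore A relative to C: (east=-7, north=-12).

Answer: A is at (east=-7, north=-12) relative to C.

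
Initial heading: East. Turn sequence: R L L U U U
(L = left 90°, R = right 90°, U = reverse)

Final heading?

Answer: Final heading: South

Derivation:
Start: East
  R (right (90° clockwise)) -> South
  L (left (90° counter-clockwise)) -> East
  L (left (90° counter-clockwise)) -> North
  U (U-turn (180°)) -> South
  U (U-turn (180°)) -> North
  U (U-turn (180°)) -> South
Final: South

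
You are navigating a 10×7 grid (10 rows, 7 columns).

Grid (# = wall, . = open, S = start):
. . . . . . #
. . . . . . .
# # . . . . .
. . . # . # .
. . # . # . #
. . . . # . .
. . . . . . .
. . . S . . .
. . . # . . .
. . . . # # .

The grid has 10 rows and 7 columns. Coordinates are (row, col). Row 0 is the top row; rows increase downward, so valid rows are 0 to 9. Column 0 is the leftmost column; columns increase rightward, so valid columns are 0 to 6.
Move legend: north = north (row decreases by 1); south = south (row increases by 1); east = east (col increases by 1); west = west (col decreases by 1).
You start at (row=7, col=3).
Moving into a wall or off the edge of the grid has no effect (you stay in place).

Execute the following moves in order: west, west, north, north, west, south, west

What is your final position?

Answer: Final position: (row=6, col=0)

Derivation:
Start: (row=7, col=3)
  west (west): (row=7, col=3) -> (row=7, col=2)
  west (west): (row=7, col=2) -> (row=7, col=1)
  north (north): (row=7, col=1) -> (row=6, col=1)
  north (north): (row=6, col=1) -> (row=5, col=1)
  west (west): (row=5, col=1) -> (row=5, col=0)
  south (south): (row=5, col=0) -> (row=6, col=0)
  west (west): blocked, stay at (row=6, col=0)
Final: (row=6, col=0)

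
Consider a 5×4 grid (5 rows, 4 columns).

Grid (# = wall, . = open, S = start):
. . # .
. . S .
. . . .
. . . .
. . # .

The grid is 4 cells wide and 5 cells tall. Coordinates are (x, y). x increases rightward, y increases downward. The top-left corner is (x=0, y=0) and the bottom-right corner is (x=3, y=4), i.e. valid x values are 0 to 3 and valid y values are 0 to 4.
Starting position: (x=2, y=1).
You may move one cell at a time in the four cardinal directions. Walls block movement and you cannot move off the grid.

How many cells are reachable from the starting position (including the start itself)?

BFS flood-fill from (x=2, y=1):
  Distance 0: (x=2, y=1)
  Distance 1: (x=1, y=1), (x=3, y=1), (x=2, y=2)
  Distance 2: (x=1, y=0), (x=3, y=0), (x=0, y=1), (x=1, y=2), (x=3, y=2), (x=2, y=3)
  Distance 3: (x=0, y=0), (x=0, y=2), (x=1, y=3), (x=3, y=3)
  Distance 4: (x=0, y=3), (x=1, y=4), (x=3, y=4)
  Distance 5: (x=0, y=4)
Total reachable: 18 (grid has 18 open cells total)

Answer: Reachable cells: 18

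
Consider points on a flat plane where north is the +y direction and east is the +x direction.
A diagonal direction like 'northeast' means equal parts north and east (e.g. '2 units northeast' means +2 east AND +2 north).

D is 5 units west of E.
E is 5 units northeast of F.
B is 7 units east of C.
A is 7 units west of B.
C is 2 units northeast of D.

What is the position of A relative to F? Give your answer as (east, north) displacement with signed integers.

Place F at the origin (east=0, north=0).
  E is 5 units northeast of F: delta (east=+5, north=+5); E at (east=5, north=5).
  D is 5 units west of E: delta (east=-5, north=+0); D at (east=0, north=5).
  C is 2 units northeast of D: delta (east=+2, north=+2); C at (east=2, north=7).
  B is 7 units east of C: delta (east=+7, north=+0); B at (east=9, north=7).
  A is 7 units west of B: delta (east=-7, north=+0); A at (east=2, north=7).
Therefore A relative to F: (east=2, north=7).

Answer: A is at (east=2, north=7) relative to F.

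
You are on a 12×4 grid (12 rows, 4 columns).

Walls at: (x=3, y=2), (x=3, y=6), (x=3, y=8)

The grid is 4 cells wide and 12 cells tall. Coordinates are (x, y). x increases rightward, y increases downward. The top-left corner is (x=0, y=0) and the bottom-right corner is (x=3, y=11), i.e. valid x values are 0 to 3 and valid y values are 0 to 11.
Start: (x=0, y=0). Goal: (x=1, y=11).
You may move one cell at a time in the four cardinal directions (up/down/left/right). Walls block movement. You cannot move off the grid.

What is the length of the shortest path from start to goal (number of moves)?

Answer: Shortest path length: 12

Derivation:
BFS from (x=0, y=0) until reaching (x=1, y=11):
  Distance 0: (x=0, y=0)
  Distance 1: (x=1, y=0), (x=0, y=1)
  Distance 2: (x=2, y=0), (x=1, y=1), (x=0, y=2)
  Distance 3: (x=3, y=0), (x=2, y=1), (x=1, y=2), (x=0, y=3)
  Distance 4: (x=3, y=1), (x=2, y=2), (x=1, y=3), (x=0, y=4)
  Distance 5: (x=2, y=3), (x=1, y=4), (x=0, y=5)
  Distance 6: (x=3, y=3), (x=2, y=4), (x=1, y=5), (x=0, y=6)
  Distance 7: (x=3, y=4), (x=2, y=5), (x=1, y=6), (x=0, y=7)
  Distance 8: (x=3, y=5), (x=2, y=6), (x=1, y=7), (x=0, y=8)
  Distance 9: (x=2, y=7), (x=1, y=8), (x=0, y=9)
  Distance 10: (x=3, y=7), (x=2, y=8), (x=1, y=9), (x=0, y=10)
  Distance 11: (x=2, y=9), (x=1, y=10), (x=0, y=11)
  Distance 12: (x=3, y=9), (x=2, y=10), (x=1, y=11)  <- goal reached here
One shortest path (12 moves): (x=0, y=0) -> (x=1, y=0) -> (x=1, y=1) -> (x=1, y=2) -> (x=1, y=3) -> (x=1, y=4) -> (x=1, y=5) -> (x=1, y=6) -> (x=1, y=7) -> (x=1, y=8) -> (x=1, y=9) -> (x=1, y=10) -> (x=1, y=11)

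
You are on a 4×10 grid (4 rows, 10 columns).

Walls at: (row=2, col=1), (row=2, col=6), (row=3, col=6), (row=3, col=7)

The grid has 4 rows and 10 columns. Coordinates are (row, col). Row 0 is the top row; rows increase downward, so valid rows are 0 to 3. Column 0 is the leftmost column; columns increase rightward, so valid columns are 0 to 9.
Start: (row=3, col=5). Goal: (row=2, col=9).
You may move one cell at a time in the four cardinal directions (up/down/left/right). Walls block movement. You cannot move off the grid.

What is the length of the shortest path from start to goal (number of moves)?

Answer: Shortest path length: 7

Derivation:
BFS from (row=3, col=5) until reaching (row=2, col=9):
  Distance 0: (row=3, col=5)
  Distance 1: (row=2, col=5), (row=3, col=4)
  Distance 2: (row=1, col=5), (row=2, col=4), (row=3, col=3)
  Distance 3: (row=0, col=5), (row=1, col=4), (row=1, col=6), (row=2, col=3), (row=3, col=2)
  Distance 4: (row=0, col=4), (row=0, col=6), (row=1, col=3), (row=1, col=7), (row=2, col=2), (row=3, col=1)
  Distance 5: (row=0, col=3), (row=0, col=7), (row=1, col=2), (row=1, col=8), (row=2, col=7), (row=3, col=0)
  Distance 6: (row=0, col=2), (row=0, col=8), (row=1, col=1), (row=1, col=9), (row=2, col=0), (row=2, col=8)
  Distance 7: (row=0, col=1), (row=0, col=9), (row=1, col=0), (row=2, col=9), (row=3, col=8)  <- goal reached here
One shortest path (7 moves): (row=3, col=5) -> (row=2, col=5) -> (row=1, col=5) -> (row=1, col=6) -> (row=1, col=7) -> (row=1, col=8) -> (row=1, col=9) -> (row=2, col=9)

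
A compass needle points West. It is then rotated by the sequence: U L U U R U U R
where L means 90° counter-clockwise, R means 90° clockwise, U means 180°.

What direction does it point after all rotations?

Answer: Final heading: South

Derivation:
Start: West
  U (U-turn (180°)) -> East
  L (left (90° counter-clockwise)) -> North
  U (U-turn (180°)) -> South
  U (U-turn (180°)) -> North
  R (right (90° clockwise)) -> East
  U (U-turn (180°)) -> West
  U (U-turn (180°)) -> East
  R (right (90° clockwise)) -> South
Final: South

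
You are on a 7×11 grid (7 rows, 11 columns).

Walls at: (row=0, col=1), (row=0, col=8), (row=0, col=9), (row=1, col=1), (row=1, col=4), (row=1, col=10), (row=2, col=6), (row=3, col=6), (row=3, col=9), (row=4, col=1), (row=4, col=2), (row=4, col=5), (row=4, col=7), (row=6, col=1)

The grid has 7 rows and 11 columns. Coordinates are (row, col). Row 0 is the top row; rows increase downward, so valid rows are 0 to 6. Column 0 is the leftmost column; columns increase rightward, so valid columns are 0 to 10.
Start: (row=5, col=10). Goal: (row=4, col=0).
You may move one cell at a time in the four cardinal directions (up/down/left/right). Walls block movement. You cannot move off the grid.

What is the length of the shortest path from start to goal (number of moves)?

BFS from (row=5, col=10) until reaching (row=4, col=0):
  Distance 0: (row=5, col=10)
  Distance 1: (row=4, col=10), (row=5, col=9), (row=6, col=10)
  Distance 2: (row=3, col=10), (row=4, col=9), (row=5, col=8), (row=6, col=9)
  Distance 3: (row=2, col=10), (row=4, col=8), (row=5, col=7), (row=6, col=8)
  Distance 4: (row=2, col=9), (row=3, col=8), (row=5, col=6), (row=6, col=7)
  Distance 5: (row=1, col=9), (row=2, col=8), (row=3, col=7), (row=4, col=6), (row=5, col=5), (row=6, col=6)
  Distance 6: (row=1, col=8), (row=2, col=7), (row=5, col=4), (row=6, col=5)
  Distance 7: (row=1, col=7), (row=4, col=4), (row=5, col=3), (row=6, col=4)
  Distance 8: (row=0, col=7), (row=1, col=6), (row=3, col=4), (row=4, col=3), (row=5, col=2), (row=6, col=3)
  Distance 9: (row=0, col=6), (row=1, col=5), (row=2, col=4), (row=3, col=3), (row=3, col=5), (row=5, col=1), (row=6, col=2)
  Distance 10: (row=0, col=5), (row=2, col=3), (row=2, col=5), (row=3, col=2), (row=5, col=0)
  Distance 11: (row=0, col=4), (row=1, col=3), (row=2, col=2), (row=3, col=1), (row=4, col=0), (row=6, col=0)  <- goal reached here
One shortest path (11 moves): (row=5, col=10) -> (row=5, col=9) -> (row=5, col=8) -> (row=5, col=7) -> (row=5, col=6) -> (row=5, col=5) -> (row=5, col=4) -> (row=5, col=3) -> (row=5, col=2) -> (row=5, col=1) -> (row=5, col=0) -> (row=4, col=0)

Answer: Shortest path length: 11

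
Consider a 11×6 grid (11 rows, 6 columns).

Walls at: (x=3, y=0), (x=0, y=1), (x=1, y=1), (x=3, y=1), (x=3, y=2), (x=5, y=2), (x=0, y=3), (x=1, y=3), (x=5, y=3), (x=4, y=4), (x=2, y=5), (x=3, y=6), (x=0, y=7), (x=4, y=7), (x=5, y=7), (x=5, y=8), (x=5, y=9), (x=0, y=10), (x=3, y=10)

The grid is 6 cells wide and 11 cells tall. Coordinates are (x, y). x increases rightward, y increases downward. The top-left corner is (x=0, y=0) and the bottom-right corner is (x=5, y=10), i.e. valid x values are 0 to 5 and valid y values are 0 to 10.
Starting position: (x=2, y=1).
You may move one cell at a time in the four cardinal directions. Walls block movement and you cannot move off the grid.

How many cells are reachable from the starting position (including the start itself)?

BFS flood-fill from (x=2, y=1):
  Distance 0: (x=2, y=1)
  Distance 1: (x=2, y=0), (x=2, y=2)
  Distance 2: (x=1, y=0), (x=1, y=2), (x=2, y=3)
  Distance 3: (x=0, y=0), (x=0, y=2), (x=3, y=3), (x=2, y=4)
  Distance 4: (x=4, y=3), (x=1, y=4), (x=3, y=4)
  Distance 5: (x=4, y=2), (x=0, y=4), (x=1, y=5), (x=3, y=5)
  Distance 6: (x=4, y=1), (x=0, y=5), (x=4, y=5), (x=1, y=6)
  Distance 7: (x=4, y=0), (x=5, y=1), (x=5, y=5), (x=0, y=6), (x=2, y=6), (x=4, y=6), (x=1, y=7)
  Distance 8: (x=5, y=0), (x=5, y=4), (x=5, y=6), (x=2, y=7), (x=1, y=8)
  Distance 9: (x=3, y=7), (x=0, y=8), (x=2, y=8), (x=1, y=9)
  Distance 10: (x=3, y=8), (x=0, y=9), (x=2, y=9), (x=1, y=10)
  Distance 11: (x=4, y=8), (x=3, y=9), (x=2, y=10)
  Distance 12: (x=4, y=9)
  Distance 13: (x=4, y=10)
  Distance 14: (x=5, y=10)
Total reachable: 47 (grid has 47 open cells total)

Answer: Reachable cells: 47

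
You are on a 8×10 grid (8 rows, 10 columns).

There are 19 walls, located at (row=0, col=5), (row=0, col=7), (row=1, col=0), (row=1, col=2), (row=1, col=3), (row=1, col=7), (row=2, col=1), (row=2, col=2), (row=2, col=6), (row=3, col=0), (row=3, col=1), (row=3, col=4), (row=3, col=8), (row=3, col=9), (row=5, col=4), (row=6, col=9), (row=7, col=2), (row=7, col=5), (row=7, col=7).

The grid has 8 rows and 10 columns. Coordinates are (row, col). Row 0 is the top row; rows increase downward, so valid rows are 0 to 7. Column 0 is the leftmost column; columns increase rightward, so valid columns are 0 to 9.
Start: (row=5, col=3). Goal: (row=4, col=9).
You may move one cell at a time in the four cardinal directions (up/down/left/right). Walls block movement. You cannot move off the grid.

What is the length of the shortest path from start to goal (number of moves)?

BFS from (row=5, col=3) until reaching (row=4, col=9):
  Distance 0: (row=5, col=3)
  Distance 1: (row=4, col=3), (row=5, col=2), (row=6, col=3)
  Distance 2: (row=3, col=3), (row=4, col=2), (row=4, col=4), (row=5, col=1), (row=6, col=2), (row=6, col=4), (row=7, col=3)
  Distance 3: (row=2, col=3), (row=3, col=2), (row=4, col=1), (row=4, col=5), (row=5, col=0), (row=6, col=1), (row=6, col=5), (row=7, col=4)
  Distance 4: (row=2, col=4), (row=3, col=5), (row=4, col=0), (row=4, col=6), (row=5, col=5), (row=6, col=0), (row=6, col=6), (row=7, col=1)
  Distance 5: (row=1, col=4), (row=2, col=5), (row=3, col=6), (row=4, col=7), (row=5, col=6), (row=6, col=7), (row=7, col=0), (row=7, col=6)
  Distance 6: (row=0, col=4), (row=1, col=5), (row=3, col=7), (row=4, col=8), (row=5, col=7), (row=6, col=8)
  Distance 7: (row=0, col=3), (row=1, col=6), (row=2, col=7), (row=4, col=9), (row=5, col=8), (row=7, col=8)  <- goal reached here
One shortest path (7 moves): (row=5, col=3) -> (row=4, col=3) -> (row=4, col=4) -> (row=4, col=5) -> (row=4, col=6) -> (row=4, col=7) -> (row=4, col=8) -> (row=4, col=9)

Answer: Shortest path length: 7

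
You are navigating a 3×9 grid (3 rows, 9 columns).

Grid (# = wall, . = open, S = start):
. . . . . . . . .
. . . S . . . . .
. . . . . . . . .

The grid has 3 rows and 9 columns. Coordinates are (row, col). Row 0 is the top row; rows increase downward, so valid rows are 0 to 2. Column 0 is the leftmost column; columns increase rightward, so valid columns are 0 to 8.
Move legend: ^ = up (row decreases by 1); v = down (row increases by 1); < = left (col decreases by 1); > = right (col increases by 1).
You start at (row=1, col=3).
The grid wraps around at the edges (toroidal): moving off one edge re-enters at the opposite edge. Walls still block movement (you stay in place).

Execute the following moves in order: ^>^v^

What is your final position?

Start: (row=1, col=3)
  ^ (up): (row=1, col=3) -> (row=0, col=3)
  > (right): (row=0, col=3) -> (row=0, col=4)
  ^ (up): (row=0, col=4) -> (row=2, col=4)
  v (down): (row=2, col=4) -> (row=0, col=4)
  ^ (up): (row=0, col=4) -> (row=2, col=4)
Final: (row=2, col=4)

Answer: Final position: (row=2, col=4)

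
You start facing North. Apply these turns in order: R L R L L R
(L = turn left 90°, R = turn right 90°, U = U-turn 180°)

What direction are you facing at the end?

Start: North
  R (right (90° clockwise)) -> East
  L (left (90° counter-clockwise)) -> North
  R (right (90° clockwise)) -> East
  L (left (90° counter-clockwise)) -> North
  L (left (90° counter-clockwise)) -> West
  R (right (90° clockwise)) -> North
Final: North

Answer: Final heading: North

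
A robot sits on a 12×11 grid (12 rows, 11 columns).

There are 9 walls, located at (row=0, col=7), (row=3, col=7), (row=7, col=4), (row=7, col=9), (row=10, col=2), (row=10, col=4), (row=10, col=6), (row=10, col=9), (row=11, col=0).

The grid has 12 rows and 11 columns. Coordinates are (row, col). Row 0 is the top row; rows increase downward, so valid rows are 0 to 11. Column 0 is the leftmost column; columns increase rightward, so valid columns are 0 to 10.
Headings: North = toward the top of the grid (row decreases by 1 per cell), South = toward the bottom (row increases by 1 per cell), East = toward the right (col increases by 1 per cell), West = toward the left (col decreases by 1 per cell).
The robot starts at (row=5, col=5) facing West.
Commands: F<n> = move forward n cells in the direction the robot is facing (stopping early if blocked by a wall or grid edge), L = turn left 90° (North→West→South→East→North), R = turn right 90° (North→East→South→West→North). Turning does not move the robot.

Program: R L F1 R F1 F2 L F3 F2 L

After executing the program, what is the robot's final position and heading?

Answer: Final position: (row=2, col=0), facing South

Derivation:
Start: (row=5, col=5), facing West
  R: turn right, now facing North
  L: turn left, now facing West
  F1: move forward 1, now at (row=5, col=4)
  R: turn right, now facing North
  F1: move forward 1, now at (row=4, col=4)
  F2: move forward 2, now at (row=2, col=4)
  L: turn left, now facing West
  F3: move forward 3, now at (row=2, col=1)
  F2: move forward 1/2 (blocked), now at (row=2, col=0)
  L: turn left, now facing South
Final: (row=2, col=0), facing South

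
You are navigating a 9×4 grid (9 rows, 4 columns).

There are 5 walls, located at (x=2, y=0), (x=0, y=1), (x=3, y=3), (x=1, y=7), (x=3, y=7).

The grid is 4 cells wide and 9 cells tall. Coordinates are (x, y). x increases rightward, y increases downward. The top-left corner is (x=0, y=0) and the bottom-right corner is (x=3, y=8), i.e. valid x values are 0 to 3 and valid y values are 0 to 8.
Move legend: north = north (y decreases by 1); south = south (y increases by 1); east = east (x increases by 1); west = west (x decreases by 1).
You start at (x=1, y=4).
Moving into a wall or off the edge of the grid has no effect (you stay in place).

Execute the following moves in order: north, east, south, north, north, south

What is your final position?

Answer: Final position: (x=2, y=3)

Derivation:
Start: (x=1, y=4)
  north (north): (x=1, y=4) -> (x=1, y=3)
  east (east): (x=1, y=3) -> (x=2, y=3)
  south (south): (x=2, y=3) -> (x=2, y=4)
  north (north): (x=2, y=4) -> (x=2, y=3)
  north (north): (x=2, y=3) -> (x=2, y=2)
  south (south): (x=2, y=2) -> (x=2, y=3)
Final: (x=2, y=3)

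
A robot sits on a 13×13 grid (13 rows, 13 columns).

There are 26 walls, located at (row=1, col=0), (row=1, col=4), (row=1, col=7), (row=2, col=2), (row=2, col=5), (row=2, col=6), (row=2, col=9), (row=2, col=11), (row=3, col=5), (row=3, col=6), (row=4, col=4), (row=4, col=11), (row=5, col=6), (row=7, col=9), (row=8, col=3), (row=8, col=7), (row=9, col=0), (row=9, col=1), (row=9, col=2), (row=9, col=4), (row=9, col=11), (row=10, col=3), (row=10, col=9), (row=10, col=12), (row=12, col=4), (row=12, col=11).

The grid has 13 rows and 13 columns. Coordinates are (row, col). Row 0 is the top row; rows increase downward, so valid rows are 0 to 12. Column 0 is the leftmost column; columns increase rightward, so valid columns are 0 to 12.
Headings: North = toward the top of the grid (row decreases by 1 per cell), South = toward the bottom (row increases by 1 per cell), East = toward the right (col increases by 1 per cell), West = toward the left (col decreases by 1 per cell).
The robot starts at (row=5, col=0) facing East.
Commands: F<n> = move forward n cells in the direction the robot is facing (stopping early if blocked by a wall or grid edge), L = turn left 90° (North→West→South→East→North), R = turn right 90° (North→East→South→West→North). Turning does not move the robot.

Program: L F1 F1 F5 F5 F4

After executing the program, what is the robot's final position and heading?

Answer: Final position: (row=2, col=0), facing North

Derivation:
Start: (row=5, col=0), facing East
  L: turn left, now facing North
  F1: move forward 1, now at (row=4, col=0)
  F1: move forward 1, now at (row=3, col=0)
  F5: move forward 1/5 (blocked), now at (row=2, col=0)
  F5: move forward 0/5 (blocked), now at (row=2, col=0)
  F4: move forward 0/4 (blocked), now at (row=2, col=0)
Final: (row=2, col=0), facing North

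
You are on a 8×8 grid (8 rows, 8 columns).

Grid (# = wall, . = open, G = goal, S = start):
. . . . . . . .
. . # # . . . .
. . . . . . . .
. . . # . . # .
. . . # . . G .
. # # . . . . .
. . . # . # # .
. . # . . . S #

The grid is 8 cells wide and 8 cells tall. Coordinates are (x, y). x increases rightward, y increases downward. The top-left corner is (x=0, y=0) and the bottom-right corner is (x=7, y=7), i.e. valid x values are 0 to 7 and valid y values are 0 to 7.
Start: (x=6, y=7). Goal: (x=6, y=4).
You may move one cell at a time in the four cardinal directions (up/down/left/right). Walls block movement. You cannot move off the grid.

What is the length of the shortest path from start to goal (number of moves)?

BFS from (x=6, y=7) until reaching (x=6, y=4):
  Distance 0: (x=6, y=7)
  Distance 1: (x=5, y=7)
  Distance 2: (x=4, y=7)
  Distance 3: (x=4, y=6), (x=3, y=7)
  Distance 4: (x=4, y=5)
  Distance 5: (x=4, y=4), (x=3, y=5), (x=5, y=5)
  Distance 6: (x=4, y=3), (x=5, y=4), (x=6, y=5)
  Distance 7: (x=4, y=2), (x=5, y=3), (x=6, y=4), (x=7, y=5)  <- goal reached here
One shortest path (7 moves): (x=6, y=7) -> (x=5, y=7) -> (x=4, y=7) -> (x=4, y=6) -> (x=4, y=5) -> (x=5, y=5) -> (x=6, y=5) -> (x=6, y=4)

Answer: Shortest path length: 7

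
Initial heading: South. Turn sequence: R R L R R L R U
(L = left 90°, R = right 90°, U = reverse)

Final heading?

Start: South
  R (right (90° clockwise)) -> West
  R (right (90° clockwise)) -> North
  L (left (90° counter-clockwise)) -> West
  R (right (90° clockwise)) -> North
  R (right (90° clockwise)) -> East
  L (left (90° counter-clockwise)) -> North
  R (right (90° clockwise)) -> East
  U (U-turn (180°)) -> West
Final: West

Answer: Final heading: West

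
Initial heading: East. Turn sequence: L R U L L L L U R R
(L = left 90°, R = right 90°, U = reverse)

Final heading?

Start: East
  L (left (90° counter-clockwise)) -> North
  R (right (90° clockwise)) -> East
  U (U-turn (180°)) -> West
  L (left (90° counter-clockwise)) -> South
  L (left (90° counter-clockwise)) -> East
  L (left (90° counter-clockwise)) -> North
  L (left (90° counter-clockwise)) -> West
  U (U-turn (180°)) -> East
  R (right (90° clockwise)) -> South
  R (right (90° clockwise)) -> West
Final: West

Answer: Final heading: West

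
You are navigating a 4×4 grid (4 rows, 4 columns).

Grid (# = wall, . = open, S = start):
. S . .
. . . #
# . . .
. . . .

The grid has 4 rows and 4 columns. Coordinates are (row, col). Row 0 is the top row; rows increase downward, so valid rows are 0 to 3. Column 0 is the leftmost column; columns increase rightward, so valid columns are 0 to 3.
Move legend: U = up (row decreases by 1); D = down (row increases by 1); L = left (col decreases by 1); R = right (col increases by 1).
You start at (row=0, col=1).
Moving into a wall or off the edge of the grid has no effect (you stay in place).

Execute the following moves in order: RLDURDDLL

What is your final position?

Start: (row=0, col=1)
  R (right): (row=0, col=1) -> (row=0, col=2)
  L (left): (row=0, col=2) -> (row=0, col=1)
  D (down): (row=0, col=1) -> (row=1, col=1)
  U (up): (row=1, col=1) -> (row=0, col=1)
  R (right): (row=0, col=1) -> (row=0, col=2)
  D (down): (row=0, col=2) -> (row=1, col=2)
  D (down): (row=1, col=2) -> (row=2, col=2)
  L (left): (row=2, col=2) -> (row=2, col=1)
  L (left): blocked, stay at (row=2, col=1)
Final: (row=2, col=1)

Answer: Final position: (row=2, col=1)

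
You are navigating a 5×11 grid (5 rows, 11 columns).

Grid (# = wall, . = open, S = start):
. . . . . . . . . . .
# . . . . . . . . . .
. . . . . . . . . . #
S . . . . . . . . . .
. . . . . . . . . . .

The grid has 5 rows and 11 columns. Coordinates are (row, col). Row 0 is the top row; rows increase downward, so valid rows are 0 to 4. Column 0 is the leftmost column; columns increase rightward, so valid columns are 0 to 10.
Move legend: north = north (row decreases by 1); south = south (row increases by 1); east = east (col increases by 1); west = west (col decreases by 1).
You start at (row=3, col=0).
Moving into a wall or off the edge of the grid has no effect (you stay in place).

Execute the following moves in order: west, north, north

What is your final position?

Answer: Final position: (row=2, col=0)

Derivation:
Start: (row=3, col=0)
  west (west): blocked, stay at (row=3, col=0)
  north (north): (row=3, col=0) -> (row=2, col=0)
  north (north): blocked, stay at (row=2, col=0)
Final: (row=2, col=0)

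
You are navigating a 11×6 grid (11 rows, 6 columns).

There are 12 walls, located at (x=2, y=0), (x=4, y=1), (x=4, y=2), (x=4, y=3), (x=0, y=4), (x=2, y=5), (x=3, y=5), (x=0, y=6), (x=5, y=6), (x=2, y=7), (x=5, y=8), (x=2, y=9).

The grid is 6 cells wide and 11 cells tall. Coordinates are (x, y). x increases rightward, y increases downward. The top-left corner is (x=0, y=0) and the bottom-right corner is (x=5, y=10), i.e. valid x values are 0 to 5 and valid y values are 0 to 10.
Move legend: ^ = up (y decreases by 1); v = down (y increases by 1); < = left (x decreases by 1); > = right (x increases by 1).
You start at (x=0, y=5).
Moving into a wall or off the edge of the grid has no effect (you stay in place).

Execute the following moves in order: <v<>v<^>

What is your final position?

Answer: Final position: (x=1, y=5)

Derivation:
Start: (x=0, y=5)
  < (left): blocked, stay at (x=0, y=5)
  v (down): blocked, stay at (x=0, y=5)
  < (left): blocked, stay at (x=0, y=5)
  > (right): (x=0, y=5) -> (x=1, y=5)
  v (down): (x=1, y=5) -> (x=1, y=6)
  < (left): blocked, stay at (x=1, y=6)
  ^ (up): (x=1, y=6) -> (x=1, y=5)
  > (right): blocked, stay at (x=1, y=5)
Final: (x=1, y=5)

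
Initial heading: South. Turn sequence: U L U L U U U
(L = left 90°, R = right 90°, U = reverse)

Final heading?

Start: South
  U (U-turn (180°)) -> North
  L (left (90° counter-clockwise)) -> West
  U (U-turn (180°)) -> East
  L (left (90° counter-clockwise)) -> North
  U (U-turn (180°)) -> South
  U (U-turn (180°)) -> North
  U (U-turn (180°)) -> South
Final: South

Answer: Final heading: South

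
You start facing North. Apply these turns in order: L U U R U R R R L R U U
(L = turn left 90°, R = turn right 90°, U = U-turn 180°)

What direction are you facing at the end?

Answer: Final heading: East

Derivation:
Start: North
  L (left (90° counter-clockwise)) -> West
  U (U-turn (180°)) -> East
  U (U-turn (180°)) -> West
  R (right (90° clockwise)) -> North
  U (U-turn (180°)) -> South
  R (right (90° clockwise)) -> West
  R (right (90° clockwise)) -> North
  R (right (90° clockwise)) -> East
  L (left (90° counter-clockwise)) -> North
  R (right (90° clockwise)) -> East
  U (U-turn (180°)) -> West
  U (U-turn (180°)) -> East
Final: East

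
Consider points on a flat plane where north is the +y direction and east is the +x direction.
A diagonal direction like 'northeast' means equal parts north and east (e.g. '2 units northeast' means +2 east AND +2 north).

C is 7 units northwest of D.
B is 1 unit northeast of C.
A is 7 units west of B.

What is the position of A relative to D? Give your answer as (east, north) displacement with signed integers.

Place D at the origin (east=0, north=0).
  C is 7 units northwest of D: delta (east=-7, north=+7); C at (east=-7, north=7).
  B is 1 unit northeast of C: delta (east=+1, north=+1); B at (east=-6, north=8).
  A is 7 units west of B: delta (east=-7, north=+0); A at (east=-13, north=8).
Therefore A relative to D: (east=-13, north=8).

Answer: A is at (east=-13, north=8) relative to D.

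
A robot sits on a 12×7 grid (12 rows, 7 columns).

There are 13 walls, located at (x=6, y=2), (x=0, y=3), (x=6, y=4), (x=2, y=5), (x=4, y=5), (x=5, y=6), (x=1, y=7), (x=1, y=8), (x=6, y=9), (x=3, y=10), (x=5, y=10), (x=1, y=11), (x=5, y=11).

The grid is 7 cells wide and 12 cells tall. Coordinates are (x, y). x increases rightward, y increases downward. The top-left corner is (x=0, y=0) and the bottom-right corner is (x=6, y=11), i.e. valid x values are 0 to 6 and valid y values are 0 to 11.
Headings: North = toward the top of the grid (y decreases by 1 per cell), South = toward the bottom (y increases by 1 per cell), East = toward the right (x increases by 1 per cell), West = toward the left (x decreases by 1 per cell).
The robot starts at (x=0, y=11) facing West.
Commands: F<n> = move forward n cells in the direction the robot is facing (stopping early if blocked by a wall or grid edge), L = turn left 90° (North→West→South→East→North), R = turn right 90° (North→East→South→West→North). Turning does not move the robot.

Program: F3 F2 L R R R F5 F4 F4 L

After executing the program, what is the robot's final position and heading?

Answer: Final position: (x=0, y=11), facing North

Derivation:
Start: (x=0, y=11), facing West
  F3: move forward 0/3 (blocked), now at (x=0, y=11)
  F2: move forward 0/2 (blocked), now at (x=0, y=11)
  L: turn left, now facing South
  R: turn right, now facing West
  R: turn right, now facing North
  R: turn right, now facing East
  F5: move forward 0/5 (blocked), now at (x=0, y=11)
  F4: move forward 0/4 (blocked), now at (x=0, y=11)
  F4: move forward 0/4 (blocked), now at (x=0, y=11)
  L: turn left, now facing North
Final: (x=0, y=11), facing North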